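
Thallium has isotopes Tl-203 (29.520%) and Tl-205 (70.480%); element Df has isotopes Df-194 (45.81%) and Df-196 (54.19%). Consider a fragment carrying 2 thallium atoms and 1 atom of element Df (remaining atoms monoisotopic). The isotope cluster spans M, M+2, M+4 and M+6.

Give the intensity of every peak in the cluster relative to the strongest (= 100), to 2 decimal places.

8.81 : 52.50 : 100.00 : 59.42

Thallium pattern (n=2): 0.08714304 : 0.41611392 : 0.49674304
Element Df pattern (n=1): 0.4581 : 0.5419
Convolve the two distributions (both contribute in 2-u steps):
  M: 0.08714304×0.4581 = 0.039920
  M+2: 0.08714304×0.5419 + 0.41611392×0.4581 = 0.237845
  M+4: 0.41611392×0.5419 + 0.49674304×0.4581 = 0.453050
  M+6: 0.49674304×0.5419 = 0.269185
Scale to base peak (0.453050) = 100: 8.81 : 52.50 : 100.00 : 59.42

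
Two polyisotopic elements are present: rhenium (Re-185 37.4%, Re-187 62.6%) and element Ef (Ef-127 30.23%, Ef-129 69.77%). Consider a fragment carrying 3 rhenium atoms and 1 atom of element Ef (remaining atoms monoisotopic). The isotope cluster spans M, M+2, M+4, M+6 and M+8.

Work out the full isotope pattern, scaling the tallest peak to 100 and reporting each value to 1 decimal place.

Rhenium pattern (n=3): 0.05231362 : 0.26268713 : 0.43968487 : 0.24531438
Element Ef pattern (n=1): 0.3023 : 0.6977
Convolve the two distributions (both contribute in 2-u steps):
  M: 0.05231362×0.3023 = 0.015814
  M+2: 0.05231362×0.6977 + 0.26268713×0.3023 = 0.115910
  M+4: 0.26268713×0.6977 + 0.43968487×0.3023 = 0.316194
  M+6: 0.43968487×0.6977 + 0.24531438×0.3023 = 0.380927
  M+8: 0.24531438×0.6977 = 0.171156
Scale to base peak (0.380927) = 100: 4.2 : 30.4 : 83.0 : 100.0 : 44.9

4.2 : 30.4 : 83.0 : 100.0 : 44.9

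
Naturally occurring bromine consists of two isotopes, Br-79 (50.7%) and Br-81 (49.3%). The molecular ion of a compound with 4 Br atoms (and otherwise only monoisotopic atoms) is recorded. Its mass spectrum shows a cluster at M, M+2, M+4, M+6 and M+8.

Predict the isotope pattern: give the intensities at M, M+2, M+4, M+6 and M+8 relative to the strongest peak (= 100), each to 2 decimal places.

17.63 : 68.56 : 100.00 : 64.83 : 15.76

Expanding (0.507 + 0.493)^4:
P(M) = 0.507^4 = 0.066074
P(M+2) = 4 × 0.507^3 × 0.493^1 = 0.256999
P(M+4) = 6 × 0.507^2 × 0.493^2 = 0.374853
P(M+6) = 4 × 0.507^1 × 0.493^3 = 0.243001
P(M+8) = 0.493^4 = 0.059073
The M+4 peak is largest (0.374853); scaling to 100 gives 17.63 : 68.56 : 100.00 : 64.83 : 15.76.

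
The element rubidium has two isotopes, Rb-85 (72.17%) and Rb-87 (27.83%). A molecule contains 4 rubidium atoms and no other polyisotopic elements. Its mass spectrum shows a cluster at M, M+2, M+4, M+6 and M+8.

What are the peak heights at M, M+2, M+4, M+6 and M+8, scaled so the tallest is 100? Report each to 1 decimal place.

64.8 : 100.0 : 57.8 : 14.9 : 1.4

Each Rb atom is independently Rb-85 (p = 0.7217) or Rb-87 (q = 0.2783); the cluster is the binomial expansion (p + q)^4.
P(M) = 0.7217^4 = 0.271286
P(M+2) = 4 × 0.7217^3 × 0.2783^1 = 0.418450
P(M+4) = 6 × 0.7217^2 × 0.2783^2 = 0.242042
P(M+6) = 4 × 0.7217^1 × 0.2783^3 = 0.062224
P(M+8) = 0.2783^4 = 0.005999
The M+2 peak is largest (0.418450); scaling to 100 gives 64.8 : 100.0 : 57.8 : 14.9 : 1.4.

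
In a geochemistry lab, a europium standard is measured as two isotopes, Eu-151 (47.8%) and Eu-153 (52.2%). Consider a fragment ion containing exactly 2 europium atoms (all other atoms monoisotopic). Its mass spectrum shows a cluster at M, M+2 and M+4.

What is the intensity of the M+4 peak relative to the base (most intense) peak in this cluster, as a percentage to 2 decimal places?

(0.478 + 0.522)^2 gives M 0.2285, M+2 0.4990, M+4 0.2725; the largest is M+2.
P(M+2) = C(2,1) × 0.478^1 × 0.522^1 = 2 × 0.4780 × 0.5220 = 0.499032 (base)
P(M+4) = C(2,2) × 0.478^0 × 0.522^2 = 1 × 1.0000 × 0.272484 = 0.272484
Relative intensity = 0.272484 / 0.499032 × 100 = 54.60

54.60%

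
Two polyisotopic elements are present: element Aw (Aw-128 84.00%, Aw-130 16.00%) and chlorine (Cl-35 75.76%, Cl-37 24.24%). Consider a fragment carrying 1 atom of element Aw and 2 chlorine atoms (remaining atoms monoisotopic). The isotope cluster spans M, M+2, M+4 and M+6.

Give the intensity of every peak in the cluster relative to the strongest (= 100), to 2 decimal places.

100.00 : 83.04 : 22.43 : 1.95

Element Aw pattern (n=1): 0.8400 : 0.1600
Chlorine pattern (n=2): 0.57395776 : 0.36728448 : 0.05875776
Convolve the two distributions (both contribute in 2-u steps):
  M: 0.8400×0.57395776 = 0.482125
  M+2: 0.8400×0.36728448 + 0.1600×0.57395776 = 0.400352
  M+4: 0.8400×0.05875776 + 0.1600×0.36728448 = 0.108122
  M+6: 0.1600×0.05875776 = 0.009401
Scale to base peak (0.482125) = 100: 100.00 : 83.04 : 22.43 : 1.95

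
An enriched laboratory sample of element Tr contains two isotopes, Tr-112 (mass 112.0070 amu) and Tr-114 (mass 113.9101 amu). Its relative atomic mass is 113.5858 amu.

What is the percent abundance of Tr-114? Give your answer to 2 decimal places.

Let x be the fractional abundance of Tr-112; then Tr-114 has abundance 1 − x.
112.0070·x + 113.9101·(1 − x) = 113.5858
(112.0070 − 113.9101)·x = 113.5858 − 113.9101
x = -0.3243 / -1.9031 = 0.17041 → 17.04% Tr-112, 82.96% Tr-114.

82.96%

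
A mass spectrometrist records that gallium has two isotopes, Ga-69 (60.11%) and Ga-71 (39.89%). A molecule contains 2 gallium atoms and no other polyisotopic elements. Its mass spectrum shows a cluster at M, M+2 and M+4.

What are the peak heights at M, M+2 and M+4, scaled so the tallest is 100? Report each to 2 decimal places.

The 2 Ga atoms are independent, so intensities follow the terms of (0.6011 + 0.3989)^2.
P(M) = 0.6011^2 = 0.361321
P(M+2) = 2 × 0.6011^1 × 0.3989^1 = 0.479558
P(M+4) = 0.3989^2 = 0.159121
The M+2 peak is largest (0.479558); scaling to 100 gives 75.34 : 100.00 : 33.18.

75.34 : 100.00 : 33.18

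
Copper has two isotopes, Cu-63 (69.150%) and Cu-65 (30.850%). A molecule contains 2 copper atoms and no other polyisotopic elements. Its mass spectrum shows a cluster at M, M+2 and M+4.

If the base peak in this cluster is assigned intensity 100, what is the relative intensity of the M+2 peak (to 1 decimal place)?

89.2

(0.69150 + 0.30850)^2 gives M 0.4782, M+2 0.4267, M+4 0.0952; the largest is M.
P(M) = C(2,0) × 0.69150^2 × 0.30850^0 = 1 × 0.47817225 × 1.0000 = 0.478172 (base)
P(M+2) = C(2,1) × 0.69150^1 × 0.30850^1 = 2 × 0.6915 × 0.3085 = 0.426656
Relative intensity = 0.426656 / 0.478172 × 100 = 89.2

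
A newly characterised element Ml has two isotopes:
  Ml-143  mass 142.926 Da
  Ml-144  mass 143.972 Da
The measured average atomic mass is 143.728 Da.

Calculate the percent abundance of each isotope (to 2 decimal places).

Ml-143: 23.33%, Ml-144: 76.67%

Writing the weighted mean with unknown fraction x of Ml-143:
142.926·x + 143.972·(1 − x) = 143.728
(142.926 − 143.972)·x = 143.728 − 143.972
x = -0.244 / -1.046 = 0.23327 → 23.33% Ml-143, 76.67% Ml-144.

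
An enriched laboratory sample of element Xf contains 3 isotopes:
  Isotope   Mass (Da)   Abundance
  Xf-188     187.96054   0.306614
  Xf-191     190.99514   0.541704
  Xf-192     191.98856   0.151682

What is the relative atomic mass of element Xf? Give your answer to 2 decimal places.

190.22 Da

The abundance-weighted mean is 0.306614 × 187.96054 + 0.541704 × 190.99514 + 0.151682 × 191.98856
= 57.631333 + 103.462831 + 29.121209 = 190.215373 Da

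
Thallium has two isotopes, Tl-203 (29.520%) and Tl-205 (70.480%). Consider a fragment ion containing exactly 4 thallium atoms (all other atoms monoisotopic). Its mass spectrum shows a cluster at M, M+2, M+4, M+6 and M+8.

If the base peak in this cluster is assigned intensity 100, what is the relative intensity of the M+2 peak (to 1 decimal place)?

17.5

Binomial terms of (0.29520 + 0.70480)^4: M 0.0076, M+2 0.0725, M+4 0.2597, M+6 0.4134, M+8 0.2468 → M+6 is the base peak.
P(M+6) = C(4,3) × 0.29520^1 × 0.70480^3 = 4 × 0.2952 × 0.35010449 = 0.413403 (base)
P(M+2) = C(4,1) × 0.29520^3 × 0.70480^1 = 4 × 0.02572463 × 0.7048 = 0.072523
Relative intensity = 0.072523 / 0.413403 × 100 = 17.5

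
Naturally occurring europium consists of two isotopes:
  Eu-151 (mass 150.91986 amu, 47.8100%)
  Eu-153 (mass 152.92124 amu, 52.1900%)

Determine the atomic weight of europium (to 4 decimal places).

151.9644 amu

The abundance-weighted mean is 0.478100 × 150.91986 + 0.521900 × 152.92124
= 72.154785 + 79.809595 = 151.964380 amu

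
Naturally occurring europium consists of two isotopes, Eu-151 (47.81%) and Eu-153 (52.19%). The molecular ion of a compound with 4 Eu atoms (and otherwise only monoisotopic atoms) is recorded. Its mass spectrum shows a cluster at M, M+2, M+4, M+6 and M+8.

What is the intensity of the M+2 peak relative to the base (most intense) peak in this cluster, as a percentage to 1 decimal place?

Binomial terms of (0.4781 + 0.5219)^4: M 0.0522, M+2 0.2281, M+4 0.3736, M+6 0.2719, M+8 0.0742 → M+4 is the base peak.
P(M+4) = C(4,2) × 0.4781^2 × 0.5219^2 = 6 × 0.22857961 × 0.27237961 = 0.373563 (base)
P(M+2) = C(4,1) × 0.4781^3 × 0.5219^1 = 4 × 0.10928391 × 0.5219 = 0.228141
Relative intensity = 0.228141 / 0.373563 × 100 = 61.1

61.1%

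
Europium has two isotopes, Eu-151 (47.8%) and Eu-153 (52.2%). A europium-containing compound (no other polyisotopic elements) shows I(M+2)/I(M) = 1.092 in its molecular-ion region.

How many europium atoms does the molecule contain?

For n independent Eu atoms, I(M+2)/I(M) = n · (abundance Eu-153) / (abundance Eu-151) = n · 0.522/0.478.
n = 1.092 × 0.478/0.522 = 1.00 ≈ 1

1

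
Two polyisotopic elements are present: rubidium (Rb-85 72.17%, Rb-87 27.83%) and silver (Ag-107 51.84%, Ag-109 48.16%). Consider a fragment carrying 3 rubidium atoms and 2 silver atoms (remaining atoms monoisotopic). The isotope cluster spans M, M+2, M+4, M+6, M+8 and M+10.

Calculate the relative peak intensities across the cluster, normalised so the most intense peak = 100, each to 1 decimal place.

28.9 : 87.2 : 100.0 : 54.5 : 14.2 : 1.4

Rubidium pattern (n=3): 0.37589809 : 0.43485841 : 0.16768892 : 0.02155458
Silver pattern (n=2): 0.26873856 : 0.49932288 : 0.23193856
Convolve the two distributions (both contribute in 2-u steps):
  M: 0.37589809×0.26873856 = 0.101018
  M+2: 0.37589809×0.49932288 + 0.43485841×0.26873856 = 0.304558
  M+4: 0.37589809×0.23193856 + 0.43485841×0.49932288 + 0.16768892×0.26873856 = 0.349384
  M+6: 0.43485841×0.23193856 + 0.16768892×0.49932288 + 0.02155458×0.26873856 = 0.190384
  M+8: 0.16768892×0.23193856 + 0.02155458×0.49932288 = 0.049656
  M+10: 0.02155458×0.23193856 = 0.004999
Scale to base peak (0.349384) = 100: 28.9 : 87.2 : 100.0 : 54.5 : 14.2 : 1.4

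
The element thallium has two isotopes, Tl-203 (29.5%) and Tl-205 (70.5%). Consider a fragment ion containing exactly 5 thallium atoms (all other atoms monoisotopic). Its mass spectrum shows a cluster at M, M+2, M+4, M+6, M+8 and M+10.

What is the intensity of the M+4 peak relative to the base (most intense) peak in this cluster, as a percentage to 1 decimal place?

35.0%

(0.295 + 0.705)^5 gives M 0.0022, M+2 0.0267, M+4 0.1276, M+6 0.3049, M+8 0.3644, M+10 0.1742; the largest is M+8.
P(M+8) = C(5,4) × 0.295^1 × 0.705^4 = 5 × 0.2950 × 0.24703385 = 0.364375 (base)
P(M+4) = C(5,2) × 0.295^3 × 0.705^2 = 10 × 0.02567237 × 0.497025 = 0.127598
Relative intensity = 0.127598 / 0.364375 × 100 = 35.0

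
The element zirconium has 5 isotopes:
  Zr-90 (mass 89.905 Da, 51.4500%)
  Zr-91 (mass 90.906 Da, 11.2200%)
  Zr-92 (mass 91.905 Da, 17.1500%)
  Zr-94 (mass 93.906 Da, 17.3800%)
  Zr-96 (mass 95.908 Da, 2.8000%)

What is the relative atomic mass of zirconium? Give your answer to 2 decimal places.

91.22 Da

Weight each isotope mass by its fractional abundance: 0.514500 × 89.905 + 0.112200 × 90.906 + 0.171500 × 91.905 + 0.173800 × 93.906 + 0.028000 × 95.908
= 46.2561 + 10.1997 + 15.7617 + 16.3209 + 2.6854 = 91.2238 Da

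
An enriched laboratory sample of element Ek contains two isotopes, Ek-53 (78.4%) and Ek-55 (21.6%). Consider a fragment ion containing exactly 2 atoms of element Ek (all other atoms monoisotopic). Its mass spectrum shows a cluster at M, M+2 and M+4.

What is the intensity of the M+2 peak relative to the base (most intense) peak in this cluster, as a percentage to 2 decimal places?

Binomial terms of (0.784 + 0.216)^2: M 0.6147, M+2 0.3387, M+4 0.0467 → M is the base peak.
P(M) = C(2,0) × 0.784^2 × 0.216^0 = 1 × 0.614656 × 1.0000 = 0.614656 (base)
P(M+2) = C(2,1) × 0.784^1 × 0.216^1 = 2 × 0.7840 × 0.2160 = 0.338688
Relative intensity = 0.338688 / 0.614656 × 100 = 55.10

55.10%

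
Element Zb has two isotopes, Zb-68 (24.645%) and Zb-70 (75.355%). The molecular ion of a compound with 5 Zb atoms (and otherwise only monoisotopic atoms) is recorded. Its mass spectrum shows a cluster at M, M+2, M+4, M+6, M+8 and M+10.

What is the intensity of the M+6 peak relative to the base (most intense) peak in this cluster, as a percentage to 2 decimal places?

65.41%

Term probabilities: M 0.0009, M+2 0.0139, M+4 0.0850, M+6 0.2599, M+8 0.3973, M+10 0.2430. Base peak = M+8.
P(M+8) = C(5,4) × 0.24645^1 × 0.75355^4 = 5 × 0.24645 × 0.32243954 = 0.397326 (base)
P(M+6) = C(5,3) × 0.24645^2 × 0.75355^3 = 10 × 0.0607376 × 0.42789403 = 0.259893
Relative intensity = 0.259893 / 0.397326 × 100 = 65.41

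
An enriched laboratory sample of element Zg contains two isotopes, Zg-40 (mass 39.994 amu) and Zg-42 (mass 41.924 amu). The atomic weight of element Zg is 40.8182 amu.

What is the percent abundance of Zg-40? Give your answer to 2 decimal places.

57.30%

Writing the weighted mean with unknown fraction x of Zg-40:
39.994·x + 41.924·(1 − x) = 40.8182
(39.994 − 41.924)·x = 40.8182 − 41.924
x = -1.1058 / -1.930 = 0.57295 → 57.30% Zg-40, 42.70% Zg-42.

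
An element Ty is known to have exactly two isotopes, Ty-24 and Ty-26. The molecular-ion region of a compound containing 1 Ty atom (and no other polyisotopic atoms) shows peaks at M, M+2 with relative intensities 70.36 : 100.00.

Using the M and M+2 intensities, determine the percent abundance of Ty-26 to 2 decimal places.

58.70%

Let p = fractional abundance of Ty-24. I(M+2)/I(M) = [C(1,1)·p^0·(1−p)] / p^1 = 1·(1−p)/p = 100.00/70.36 = 1.4213
(1−p)/p = 1.4213/1 = 1.4213  ⇒  p = 1/(1 + 1.4213) = 0.4130
Ty-24: 41.30%, Ty-26: 58.70%.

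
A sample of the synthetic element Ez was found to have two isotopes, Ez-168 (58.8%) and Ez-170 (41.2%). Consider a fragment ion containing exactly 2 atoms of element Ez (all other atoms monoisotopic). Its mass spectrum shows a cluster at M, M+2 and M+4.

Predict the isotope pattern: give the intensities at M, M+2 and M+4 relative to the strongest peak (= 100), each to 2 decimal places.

71.36 : 100.00 : 35.03

The 2 Ez atoms are independent, so intensities follow the terms of (0.588 + 0.412)^2.
P(M) = 0.588^2 = 0.345744
P(M+2) = 2 × 0.588^1 × 0.412^1 = 0.484512
P(M+4) = 0.412^2 = 0.169744
The M+2 peak is largest (0.484512); scaling to 100 gives 71.36 : 100.00 : 35.03.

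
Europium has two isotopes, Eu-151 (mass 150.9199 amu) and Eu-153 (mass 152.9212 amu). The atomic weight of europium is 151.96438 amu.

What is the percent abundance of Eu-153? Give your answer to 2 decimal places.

Let x be the fractional abundance of Eu-151; then Eu-153 has abundance 1 − x.
150.9199·x + 152.9212·(1 − x) = 151.96438
(150.9199 − 152.9212)·x = 151.96438 − 152.9212
x = -0.95682 / -2.0013 = 0.47810 → 47.81% Eu-151, 52.19% Eu-153.

52.19%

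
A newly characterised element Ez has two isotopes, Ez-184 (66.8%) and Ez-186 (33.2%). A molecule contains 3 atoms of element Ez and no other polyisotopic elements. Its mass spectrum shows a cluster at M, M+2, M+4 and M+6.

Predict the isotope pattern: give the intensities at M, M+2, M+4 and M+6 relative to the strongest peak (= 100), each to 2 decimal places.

67.07 : 100.00 : 49.70 : 8.23

Expanding (0.668 + 0.332)^3:
P(M) = 0.668^3 = 0.298078
P(M+2) = 3 × 0.668^2 × 0.332^1 = 0.444439
P(M+4) = 3 × 0.668^1 × 0.332^2 = 0.220889
P(M+6) = 0.332^3 = 0.036594
The M+2 peak is largest (0.444439); scaling to 100 gives 67.07 : 100.00 : 49.70 : 8.23.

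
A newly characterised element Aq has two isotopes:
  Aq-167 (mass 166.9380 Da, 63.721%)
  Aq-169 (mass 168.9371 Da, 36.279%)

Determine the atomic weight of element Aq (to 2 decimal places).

Ar = Σ fᵢ·mᵢ = 0.63721 × 166.9380 + 0.36279 × 168.9371
= 106.37456 + 61.28869 = 167.66325 Da

167.66 Da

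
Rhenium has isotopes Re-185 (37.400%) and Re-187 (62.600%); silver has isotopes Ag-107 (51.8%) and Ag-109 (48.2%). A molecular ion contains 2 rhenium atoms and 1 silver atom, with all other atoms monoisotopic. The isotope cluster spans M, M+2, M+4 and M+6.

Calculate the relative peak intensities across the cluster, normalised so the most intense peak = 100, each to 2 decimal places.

Rhenium pattern (n=2): 0.139876 : 0.468248 : 0.391876
Silver pattern (n=1): 0.5180 : 0.4820
Convolve the two distributions (both contribute in 2-u steps):
  M: 0.139876×0.5180 = 0.072456
  M+2: 0.139876×0.4820 + 0.468248×0.5180 = 0.309973
  M+4: 0.468248×0.4820 + 0.391876×0.5180 = 0.428687
  M+6: 0.391876×0.4820 = 0.188884
Scale to base peak (0.428687) = 100: 16.90 : 72.31 : 100.00 : 44.06

16.90 : 72.31 : 100.00 : 44.06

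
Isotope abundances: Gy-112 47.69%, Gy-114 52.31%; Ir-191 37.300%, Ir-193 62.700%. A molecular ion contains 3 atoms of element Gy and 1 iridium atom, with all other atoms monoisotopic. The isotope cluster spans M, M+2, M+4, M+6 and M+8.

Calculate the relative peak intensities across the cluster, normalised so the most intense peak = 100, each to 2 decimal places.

10.94 : 54.39 : 100.00 : 80.81 : 24.27

Element Gy pattern (n=3): 0.10846309 : 0.35691156 : 0.39148761 : 0.14313774
Iridium pattern (n=1): 0.3730 : 0.6270
Convolve the two distributions (both contribute in 2-u steps):
  M: 0.10846309×0.3730 = 0.040457
  M+2: 0.10846309×0.6270 + 0.35691156×0.3730 = 0.201134
  M+4: 0.35691156×0.6270 + 0.39148761×0.3730 = 0.369808
  M+6: 0.39148761×0.6270 + 0.14313774×0.3730 = 0.298853
  M+8: 0.14313774×0.6270 = 0.089747
Scale to base peak (0.369808) = 100: 10.94 : 54.39 : 100.00 : 80.81 : 24.27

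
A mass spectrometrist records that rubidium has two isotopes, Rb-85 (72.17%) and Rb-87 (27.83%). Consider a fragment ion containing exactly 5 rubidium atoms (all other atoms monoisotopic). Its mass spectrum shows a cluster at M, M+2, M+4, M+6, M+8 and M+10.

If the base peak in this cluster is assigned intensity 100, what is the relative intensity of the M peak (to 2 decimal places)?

51.86

Binomial terms of (0.7217 + 0.2783)^5: M 0.1958, M+2 0.3775, M+4 0.2911, M+6 0.1123, M+8 0.0216, M+10 0.0017 → M+2 is the base peak.
P(M+2) = C(5,1) × 0.7217^4 × 0.2783^1 = 5 × 0.27128565 × 0.2783 = 0.377494 (base)
P(M) = C(5,0) × 0.7217^5 × 0.2783^0 = 1 × 0.19578685 × 1.0000 = 0.195787
Relative intensity = 0.195787 / 0.377494 × 100 = 51.86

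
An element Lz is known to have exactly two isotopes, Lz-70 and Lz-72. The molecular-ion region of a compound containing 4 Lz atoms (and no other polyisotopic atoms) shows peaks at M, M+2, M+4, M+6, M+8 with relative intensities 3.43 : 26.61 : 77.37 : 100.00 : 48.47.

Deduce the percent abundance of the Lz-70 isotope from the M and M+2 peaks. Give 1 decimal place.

34.0%

If p is the fraction of Lz that is Lz-70, then I(M+2)/I(M) = [C(4,1)·p^3·(1−p)] / p^4 = 4·(1−p)/p = 26.61/3.43 = 7.7580
(1−p)/p = 7.7580/4 = 1.9395  ⇒  p = 1/(1 + 1.9395) = 0.3402
Lz-70: 34.0%, Lz-72: 66.0%.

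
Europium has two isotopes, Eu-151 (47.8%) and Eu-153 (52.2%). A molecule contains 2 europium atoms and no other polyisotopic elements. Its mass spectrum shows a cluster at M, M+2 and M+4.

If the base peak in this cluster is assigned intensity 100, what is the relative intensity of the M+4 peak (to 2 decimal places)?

54.60

Binomial terms of (0.478 + 0.522)^2: M 0.2285, M+2 0.4990, M+4 0.2725 → M+2 is the base peak.
P(M+2) = C(2,1) × 0.478^1 × 0.522^1 = 2 × 0.4780 × 0.5220 = 0.499032 (base)
P(M+4) = C(2,2) × 0.478^0 × 0.522^2 = 1 × 1.0000 × 0.272484 = 0.272484
Relative intensity = 0.272484 / 0.499032 × 100 = 54.60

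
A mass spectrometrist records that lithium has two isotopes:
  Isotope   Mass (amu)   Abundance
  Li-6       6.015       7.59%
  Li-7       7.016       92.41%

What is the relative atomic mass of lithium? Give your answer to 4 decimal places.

6.9400 amu

Ar = Σ fᵢ·mᵢ = 0.0759 × 6.015 + 0.9241 × 7.016
= 0.45654 + 6.48349 = 6.94003 amu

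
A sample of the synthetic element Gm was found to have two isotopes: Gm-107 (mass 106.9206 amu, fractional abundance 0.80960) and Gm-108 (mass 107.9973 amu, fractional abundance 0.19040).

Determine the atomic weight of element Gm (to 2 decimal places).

Weight each isotope mass by its fractional abundance: 0.80960 × 106.9206 + 0.19040 × 107.9973
= 86.56292 + 20.56269 = 107.12561 amu

107.13 amu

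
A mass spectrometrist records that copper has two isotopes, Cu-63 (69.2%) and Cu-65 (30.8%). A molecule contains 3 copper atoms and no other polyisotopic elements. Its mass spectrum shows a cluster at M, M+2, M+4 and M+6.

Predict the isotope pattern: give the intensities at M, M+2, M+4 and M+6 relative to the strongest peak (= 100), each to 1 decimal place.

Expanding (0.692 + 0.308)^3:
P(M) = 0.692^3 = 0.331374
P(M+2) = 3 × 0.692^2 × 0.308^1 = 0.442470
P(M+4) = 3 × 0.692^1 × 0.308^2 = 0.196938
P(M+6) = 0.308^3 = 0.029218
The M+2 peak is largest (0.442470); scaling to 100 gives 74.9 : 100.0 : 44.5 : 6.6.

74.9 : 100.0 : 44.5 : 6.6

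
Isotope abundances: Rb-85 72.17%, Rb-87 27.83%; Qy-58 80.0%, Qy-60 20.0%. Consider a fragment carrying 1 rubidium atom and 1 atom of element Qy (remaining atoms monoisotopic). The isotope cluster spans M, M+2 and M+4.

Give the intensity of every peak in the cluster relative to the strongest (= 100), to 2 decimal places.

Rubidium pattern (n=1): 0.7217 : 0.2783
Element Qy pattern (n=1): 0.8000 : 0.2000
Convolve the two distributions (both contribute in 2-u steps):
  M: 0.7217×0.8000 = 0.577360
  M+2: 0.7217×0.2000 + 0.2783×0.8000 = 0.366980
  M+4: 0.2783×0.2000 = 0.055660
Scale to base peak (0.577360) = 100: 100.00 : 63.56 : 9.64

100.00 : 63.56 : 9.64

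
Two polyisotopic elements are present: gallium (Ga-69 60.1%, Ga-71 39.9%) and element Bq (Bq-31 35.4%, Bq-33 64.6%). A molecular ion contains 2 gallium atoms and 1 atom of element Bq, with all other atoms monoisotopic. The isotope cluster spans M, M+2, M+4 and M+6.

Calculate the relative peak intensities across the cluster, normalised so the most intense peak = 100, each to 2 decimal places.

31.72 : 100.00 : 90.84 : 25.51

Gallium pattern (n=2): 0.361201 : 0.479598 : 0.159201
Element Bq pattern (n=1): 0.3540 : 0.6460
Convolve the two distributions (both contribute in 2-u steps):
  M: 0.361201×0.3540 = 0.127865
  M+2: 0.361201×0.6460 + 0.479598×0.3540 = 0.403114
  M+4: 0.479598×0.6460 + 0.159201×0.3540 = 0.366177
  M+6: 0.159201×0.6460 = 0.102844
Scale to base peak (0.403114) = 100: 31.72 : 100.00 : 90.84 : 25.51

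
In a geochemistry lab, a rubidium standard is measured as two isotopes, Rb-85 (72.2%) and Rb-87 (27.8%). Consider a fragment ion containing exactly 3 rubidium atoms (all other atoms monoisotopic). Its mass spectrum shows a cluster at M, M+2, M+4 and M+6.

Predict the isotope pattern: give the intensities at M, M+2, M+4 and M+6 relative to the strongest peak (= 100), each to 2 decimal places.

86.57 : 100.00 : 38.50 : 4.94

The 3 Rb atoms are independent, so intensities follow the terms of (0.722 + 0.278)^3.
P(M) = 0.722^3 = 0.376367
P(M+2) = 3 × 0.722^2 × 0.278^1 = 0.434751
P(M+4) = 3 × 0.722^1 × 0.278^2 = 0.167397
P(M+6) = 0.278^3 = 0.021485
The M+2 peak is largest (0.434751); scaling to 100 gives 86.57 : 100.00 : 38.50 : 4.94.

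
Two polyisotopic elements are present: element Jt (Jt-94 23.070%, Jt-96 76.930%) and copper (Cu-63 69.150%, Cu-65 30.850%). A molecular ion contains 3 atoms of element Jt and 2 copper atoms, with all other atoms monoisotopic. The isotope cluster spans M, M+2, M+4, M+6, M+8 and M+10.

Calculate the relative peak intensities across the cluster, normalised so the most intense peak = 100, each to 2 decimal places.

Element Jt pattern (n=3): 0.01227843 : 0.12283218 : 0.40960035 : 0.45528904
Copper pattern (n=2): 0.47817225 : 0.4266555 : 0.09517225
Convolve the two distributions (both contribute in 2-u steps):
  M: 0.01227843×0.47817225 = 0.005871
  M+2: 0.01227843×0.4266555 + 0.12283218×0.47817225 = 0.063974
  M+4: 0.01227843×0.09517225 + 0.12283218×0.4266555 + 0.40960035×0.47817225 = 0.249435
  M+6: 0.12283218×0.09517225 + 0.40960035×0.4266555 + 0.45528904×0.47817225 = 0.404155
  M+8: 0.40960035×0.09517225 + 0.45528904×0.4266555 = 0.233234
  M+10: 0.45528904×0.09517225 = 0.043331
Scale to base peak (0.404155) = 100: 1.45 : 15.83 : 61.72 : 100.00 : 57.71 : 10.72

1.45 : 15.83 : 61.72 : 100.00 : 57.71 : 10.72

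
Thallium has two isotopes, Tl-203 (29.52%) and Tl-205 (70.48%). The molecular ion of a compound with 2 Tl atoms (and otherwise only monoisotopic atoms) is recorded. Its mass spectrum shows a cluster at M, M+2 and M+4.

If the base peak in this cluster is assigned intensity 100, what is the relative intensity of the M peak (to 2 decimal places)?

17.54

(0.2952 + 0.7048)^2 gives M 0.0871, M+2 0.4161, M+4 0.4967; the largest is M+4.
P(M+4) = C(2,2) × 0.2952^0 × 0.7048^2 = 1 × 1.0000 × 0.49674304 = 0.496743 (base)
P(M) = C(2,0) × 0.2952^2 × 0.7048^0 = 1 × 0.08714304 × 1.0000 = 0.087143
Relative intensity = 0.087143 / 0.496743 × 100 = 17.54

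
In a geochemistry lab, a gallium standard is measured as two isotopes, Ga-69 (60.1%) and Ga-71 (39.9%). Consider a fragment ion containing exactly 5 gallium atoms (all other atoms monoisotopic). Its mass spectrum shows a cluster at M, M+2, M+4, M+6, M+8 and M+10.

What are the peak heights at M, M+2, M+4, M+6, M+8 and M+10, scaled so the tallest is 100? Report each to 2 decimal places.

22.69 : 75.31 : 100.00 : 66.39 : 22.04 : 2.93

The 5 Ga atoms are independent, so intensities follow the terms of (0.601 + 0.399)^5.
P(M) = 0.601^5 = 0.078410
P(M+2) = 5 × 0.601^4 × 0.399^1 = 0.260280
P(M+4) = 10 × 0.601^3 × 0.399^2 = 0.345596
P(M+6) = 10 × 0.601^2 × 0.399^3 = 0.229439
P(M+8) = 5 × 0.601^1 × 0.399^4 = 0.076162
P(M+10) = 0.399^5 = 0.010113
The M+4 peak is largest (0.345596); scaling to 100 gives 22.69 : 75.31 : 100.00 : 66.39 : 22.04 : 2.93.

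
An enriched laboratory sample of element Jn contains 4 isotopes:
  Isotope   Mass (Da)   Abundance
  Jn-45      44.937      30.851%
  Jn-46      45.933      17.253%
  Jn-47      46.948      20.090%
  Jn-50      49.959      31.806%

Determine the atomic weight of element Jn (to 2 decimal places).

Weight each isotope mass by its fractional abundance: 0.30851 × 44.937 + 0.17253 × 45.933 + 0.20090 × 46.948 + 0.31806 × 49.959
= 13.8635 + 7.9248 + 9.4319 + 15.8900 = 47.1102 Da

47.11 Da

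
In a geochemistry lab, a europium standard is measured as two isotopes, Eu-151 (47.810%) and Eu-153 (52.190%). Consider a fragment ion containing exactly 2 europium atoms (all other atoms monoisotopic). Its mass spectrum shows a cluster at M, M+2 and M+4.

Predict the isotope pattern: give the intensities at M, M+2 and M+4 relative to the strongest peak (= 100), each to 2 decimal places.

45.80 : 100.00 : 54.58

Each Eu atom is independently Eu-151 (p = 0.47810) or Eu-153 (q = 0.52190); the cluster is the binomial expansion (p + q)^2.
P(M) = 0.47810^2 = 0.228580
P(M+2) = 2 × 0.47810^1 × 0.52190^1 = 0.499041
P(M+4) = 0.52190^2 = 0.272380
The M+2 peak is largest (0.499041); scaling to 100 gives 45.80 : 100.00 : 54.58.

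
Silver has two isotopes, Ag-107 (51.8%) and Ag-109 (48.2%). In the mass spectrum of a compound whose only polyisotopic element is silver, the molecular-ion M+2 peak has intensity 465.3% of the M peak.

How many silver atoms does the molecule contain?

5

For n independent Ag atoms, I(M+2)/I(M) = n · (abundance Ag-109) / (abundance Ag-107) = n · 0.482/0.518.
n = 4.653 × 0.518/0.482 = 5.00 ≈ 5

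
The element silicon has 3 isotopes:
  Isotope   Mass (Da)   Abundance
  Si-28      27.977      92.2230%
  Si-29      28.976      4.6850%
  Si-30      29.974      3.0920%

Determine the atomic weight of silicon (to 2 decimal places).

Ar = Σ fᵢ·mᵢ = 0.922230 × 27.977 + 0.046850 × 28.976 + 0.030920 × 29.974
= 25.8012 + 1.3575 + 0.9268 = 28.0855 Da

28.09 Da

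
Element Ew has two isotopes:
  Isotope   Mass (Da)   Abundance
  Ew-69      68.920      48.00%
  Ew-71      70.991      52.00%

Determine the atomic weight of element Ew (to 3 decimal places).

69.997 Da

Ar = Σ fᵢ·mᵢ = 0.4800 × 68.920 + 0.5200 × 70.991
= 33.0816 + 36.9153 = 69.9969 Da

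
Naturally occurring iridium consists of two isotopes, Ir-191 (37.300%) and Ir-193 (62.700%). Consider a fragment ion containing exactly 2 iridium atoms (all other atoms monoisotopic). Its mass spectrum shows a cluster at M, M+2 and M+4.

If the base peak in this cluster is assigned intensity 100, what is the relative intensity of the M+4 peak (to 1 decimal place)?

84.0

Term probabilities: M 0.1391, M+2 0.4677, M+4 0.3931. Base peak = M+2.
P(M+2) = C(2,1) × 0.37300^1 × 0.62700^1 = 2 × 0.3730 × 0.6270 = 0.467742 (base)
P(M+4) = C(2,2) × 0.37300^0 × 0.62700^2 = 1 × 1.0000 × 0.393129 = 0.393129
Relative intensity = 0.393129 / 0.467742 × 100 = 84.0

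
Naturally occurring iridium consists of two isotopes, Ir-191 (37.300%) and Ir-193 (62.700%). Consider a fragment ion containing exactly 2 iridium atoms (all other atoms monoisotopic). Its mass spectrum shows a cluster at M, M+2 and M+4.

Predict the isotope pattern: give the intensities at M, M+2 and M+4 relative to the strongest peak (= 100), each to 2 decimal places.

Each Ir atom is independently Ir-191 (p = 0.37300) or Ir-193 (q = 0.62700); the cluster is the binomial expansion (p + q)^2.
P(M) = 0.37300^2 = 0.139129
P(M+2) = 2 × 0.37300^1 × 0.62700^1 = 0.467742
P(M+4) = 0.62700^2 = 0.393129
The M+2 peak is largest (0.467742); scaling to 100 gives 29.74 : 100.00 : 84.05.

29.74 : 100.00 : 84.05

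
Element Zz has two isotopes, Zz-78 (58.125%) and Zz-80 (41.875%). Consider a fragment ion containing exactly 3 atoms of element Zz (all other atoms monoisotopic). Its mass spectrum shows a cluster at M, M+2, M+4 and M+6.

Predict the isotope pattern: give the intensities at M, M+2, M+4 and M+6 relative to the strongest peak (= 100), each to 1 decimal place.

46.3 : 100.0 : 72.0 : 17.3

Expanding (0.58125 + 0.41875)^3:
P(M) = 0.58125^3 = 0.196376
P(M+2) = 3 × 0.58125^2 × 0.41875^1 = 0.424426
P(M+4) = 3 × 0.58125^1 × 0.41875^2 = 0.305769
P(M+6) = 0.41875^3 = 0.073428
The M+2 peak is largest (0.424426); scaling to 100 gives 46.3 : 100.0 : 72.0 : 17.3.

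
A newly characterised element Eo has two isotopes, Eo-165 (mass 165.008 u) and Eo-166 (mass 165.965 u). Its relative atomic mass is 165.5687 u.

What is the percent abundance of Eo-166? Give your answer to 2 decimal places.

Let x be the fractional abundance of Eo-165; then Eo-166 has abundance 1 − x.
165.008·x + 165.965·(1 − x) = 165.5687
(165.008 − 165.965)·x = 165.5687 − 165.965
x = -0.3963 / -0.957 = 0.41411 → 41.41% Eo-165, 58.59% Eo-166.

58.59%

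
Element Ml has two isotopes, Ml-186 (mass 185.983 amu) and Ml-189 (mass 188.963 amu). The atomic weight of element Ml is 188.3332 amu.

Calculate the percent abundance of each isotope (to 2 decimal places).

With x = fraction of Ml-186 (so Ml-189 is 1 − x):
185.983·x + 188.963·(1 − x) = 188.3332
(185.983 − 188.963)·x = 188.3332 − 188.963
x = -0.6298 / -2.980 = 0.21134 → 21.13% Ml-186, 78.87% Ml-189.

Ml-186: 21.13%, Ml-189: 78.87%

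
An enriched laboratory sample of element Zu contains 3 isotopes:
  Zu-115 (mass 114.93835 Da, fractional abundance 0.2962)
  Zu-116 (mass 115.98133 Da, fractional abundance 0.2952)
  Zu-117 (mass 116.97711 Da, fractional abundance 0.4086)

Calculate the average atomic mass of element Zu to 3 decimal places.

Weight each isotope mass by its fractional abundance: 0.2962 × 114.93835 + 0.2952 × 115.98133 + 0.4086 × 116.97711
= 34.044739 + 34.237689 + 47.796847 = 116.079275 Da

116.079 Da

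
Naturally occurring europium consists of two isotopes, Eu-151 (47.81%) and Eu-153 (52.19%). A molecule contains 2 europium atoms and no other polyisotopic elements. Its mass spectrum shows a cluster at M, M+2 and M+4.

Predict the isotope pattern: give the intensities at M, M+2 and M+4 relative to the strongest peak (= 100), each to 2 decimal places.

The 2 Eu atoms are independent, so intensities follow the terms of (0.4781 + 0.5219)^2.
P(M) = 0.4781^2 = 0.228580
P(M+2) = 2 × 0.4781^1 × 0.5219^1 = 0.499041
P(M+4) = 0.5219^2 = 0.272380
The M+2 peak is largest (0.499041); scaling to 100 gives 45.80 : 100.00 : 54.58.

45.80 : 100.00 : 54.58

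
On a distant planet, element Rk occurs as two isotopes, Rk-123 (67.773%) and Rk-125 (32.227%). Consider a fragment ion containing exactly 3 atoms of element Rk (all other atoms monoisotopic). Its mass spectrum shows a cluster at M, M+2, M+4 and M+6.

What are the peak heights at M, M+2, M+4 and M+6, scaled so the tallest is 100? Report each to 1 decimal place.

Each Rk atom is independently Rk-123 (p = 0.67773) or Rk-125 (q = 0.32227); the cluster is the binomial expansion (p + q)^3.
P(M) = 0.67773^3 = 0.311294
P(M+2) = 3 × 0.67773^2 × 0.32227^1 = 0.444073
P(M+4) = 3 × 0.67773^1 × 0.32227^2 = 0.211163
P(M+6) = 0.32227^3 = 0.033470
The M+2 peak is largest (0.444073); scaling to 100 gives 70.1 : 100.0 : 47.6 : 7.5.

70.1 : 100.0 : 47.6 : 7.5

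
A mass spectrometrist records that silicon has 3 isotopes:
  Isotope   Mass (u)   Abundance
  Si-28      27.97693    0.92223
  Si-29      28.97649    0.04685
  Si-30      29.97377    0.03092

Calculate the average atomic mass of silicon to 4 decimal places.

Ar = Σ fᵢ·mᵢ = 0.92223 × 27.97693 + 0.04685 × 28.97649 + 0.03092 × 29.97377
= 25.801164 + 1.357549 + 0.926789 = 28.085502 u

28.0855 u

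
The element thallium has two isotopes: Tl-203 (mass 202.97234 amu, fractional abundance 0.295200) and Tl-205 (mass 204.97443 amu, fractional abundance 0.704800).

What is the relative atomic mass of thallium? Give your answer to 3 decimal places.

Average mass = Σ (abundance × isotope mass) = 0.295200 × 202.97234 + 0.704800 × 204.97443
= 59.917435 + 144.465978 = 204.383413 amu

204.383 amu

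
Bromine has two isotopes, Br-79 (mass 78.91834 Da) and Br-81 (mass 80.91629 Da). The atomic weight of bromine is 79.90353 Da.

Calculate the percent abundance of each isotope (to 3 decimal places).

Let x be the fractional abundance of Br-79; then Br-81 has abundance 1 − x.
78.91834·x + 80.91629·(1 − x) = 79.90353
(78.91834 − 80.91629)·x = 79.90353 − 80.91629
x = -1.01276 / -1.99795 = 0.50690 → 50.690% Br-79, 49.310% Br-81.

Br-79: 50.690%, Br-81: 49.310%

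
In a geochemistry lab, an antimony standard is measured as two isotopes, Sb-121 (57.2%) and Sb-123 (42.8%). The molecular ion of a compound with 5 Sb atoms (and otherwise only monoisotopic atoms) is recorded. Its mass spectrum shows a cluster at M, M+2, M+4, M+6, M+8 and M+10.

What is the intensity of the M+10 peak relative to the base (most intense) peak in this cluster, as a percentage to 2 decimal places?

4.19%

Binomial terms of (0.572 + 0.428)^5: M 0.0612, M+2 0.2291, M+4 0.3428, M+6 0.2565, M+8 0.0960, M+10 0.0144 → M+4 is the base peak.
P(M+4) = C(5,2) × 0.572^3 × 0.428^2 = 10 × 0.18714925 × 0.183184 = 0.342827 (base)
P(M+10) = C(5,5) × 0.572^0 × 0.428^5 = 1 × 1.0000 × 0.01436213 = 0.014362
Relative intensity = 0.014362 / 0.342827 × 100 = 4.19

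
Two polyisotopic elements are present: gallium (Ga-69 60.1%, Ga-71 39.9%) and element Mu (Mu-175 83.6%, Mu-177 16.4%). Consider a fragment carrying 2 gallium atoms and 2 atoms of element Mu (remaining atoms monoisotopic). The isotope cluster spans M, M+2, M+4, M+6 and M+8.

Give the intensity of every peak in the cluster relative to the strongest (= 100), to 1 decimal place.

Gallium pattern (n=2): 0.361201 : 0.479598 : 0.159201
Element Mu pattern (n=2): 0.698896 : 0.274208 : 0.026896
Convolve the two distributions (both contribute in 2-u steps):
  M: 0.361201×0.698896 = 0.252442
  M+2: 0.361201×0.274208 + 0.479598×0.698896 = 0.434233
  M+4: 0.361201×0.026896 + 0.479598×0.274208 + 0.159201×0.698896 = 0.252489
  M+6: 0.479598×0.026896 + 0.159201×0.274208 = 0.056553
  M+8: 0.159201×0.026896 = 0.004282
Scale to base peak (0.434233) = 100: 58.1 : 100.0 : 58.1 : 13.0 : 1.0

58.1 : 100.0 : 58.1 : 13.0 : 1.0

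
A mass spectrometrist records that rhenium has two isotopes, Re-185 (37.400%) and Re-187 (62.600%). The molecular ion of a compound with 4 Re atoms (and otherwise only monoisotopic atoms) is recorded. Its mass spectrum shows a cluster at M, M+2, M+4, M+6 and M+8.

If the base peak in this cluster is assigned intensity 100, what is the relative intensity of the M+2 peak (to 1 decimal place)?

35.7

Binomial terms of (0.37400 + 0.62600)^4: M 0.0196, M+2 0.1310, M+4 0.3289, M+6 0.3670, M+8 0.1536 → M+6 is the base peak.
P(M+6) = C(4,3) × 0.37400^1 × 0.62600^3 = 4 × 0.3740 × 0.24531438 = 0.366990 (base)
P(M+2) = C(4,1) × 0.37400^3 × 0.62600^1 = 4 × 0.05231362 × 0.6260 = 0.130993
Relative intensity = 0.130993 / 0.366990 × 100 = 35.7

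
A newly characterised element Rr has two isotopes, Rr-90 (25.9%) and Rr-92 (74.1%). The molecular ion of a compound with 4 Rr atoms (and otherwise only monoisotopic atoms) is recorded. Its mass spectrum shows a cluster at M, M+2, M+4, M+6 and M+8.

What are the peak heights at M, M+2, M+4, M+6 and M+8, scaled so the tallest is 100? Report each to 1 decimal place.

1.1 : 12.2 : 52.4 : 100.0 : 71.5

Expanding (0.259 + 0.741)^4:
P(M) = 0.259^4 = 0.004500
P(M+2) = 4 × 0.259^3 × 0.741^1 = 0.051496
P(M+4) = 6 × 0.259^2 × 0.741^2 = 0.220997
P(M+6) = 4 × 0.259^1 × 0.741^3 = 0.421516
P(M+8) = 0.741^4 = 0.301490
The M+6 peak is largest (0.421516); scaling to 100 gives 1.1 : 12.2 : 52.4 : 100.0 : 71.5.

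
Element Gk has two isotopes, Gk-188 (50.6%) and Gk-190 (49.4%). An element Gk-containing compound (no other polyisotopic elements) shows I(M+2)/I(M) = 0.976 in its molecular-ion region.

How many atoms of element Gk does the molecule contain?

1

For n independent Gk atoms, I(M+2)/I(M) = n · (abundance Gk-190) / (abundance Gk-188) = n · 0.494/0.506.
n = 0.976 × 0.506/0.494 = 1.00 ≈ 1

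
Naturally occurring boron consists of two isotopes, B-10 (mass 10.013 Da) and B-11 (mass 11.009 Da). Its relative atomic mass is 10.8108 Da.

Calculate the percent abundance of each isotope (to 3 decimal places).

With x = fraction of B-10 (so B-11 is 1 − x):
10.013·x + 11.009·(1 − x) = 10.8108
(10.013 − 11.009)·x = 10.8108 − 11.009
x = -0.1982 / -0.996 = 0.19900 → 19.900% B-10, 80.100% B-11.

B-10: 19.900%, B-11: 80.100%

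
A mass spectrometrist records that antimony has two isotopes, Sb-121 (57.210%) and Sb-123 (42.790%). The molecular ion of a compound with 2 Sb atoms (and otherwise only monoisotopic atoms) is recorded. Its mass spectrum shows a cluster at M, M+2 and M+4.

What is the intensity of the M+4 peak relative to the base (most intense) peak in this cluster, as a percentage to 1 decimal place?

(0.57210 + 0.42790)^2 gives M 0.3273, M+2 0.4896, M+4 0.1831; the largest is M+2.
P(M+2) = C(2,1) × 0.57210^1 × 0.42790^1 = 2 × 0.5721 × 0.4279 = 0.489603 (base)
P(M+4) = C(2,2) × 0.57210^0 × 0.42790^2 = 1 × 1.0000 × 0.18309841 = 0.183098
Relative intensity = 0.183098 / 0.489603 × 100 = 37.4

37.4%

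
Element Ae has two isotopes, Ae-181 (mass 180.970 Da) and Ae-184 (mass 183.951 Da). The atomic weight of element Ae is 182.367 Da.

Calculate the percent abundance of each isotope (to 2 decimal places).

Ae-181: 53.14%, Ae-184: 46.86%

Writing the weighted mean with unknown fraction x of Ae-181:
180.970·x + 183.951·(1 − x) = 182.367
(180.970 − 183.951)·x = 182.367 − 183.951
x = -1.584 / -2.981 = 0.53137 → 53.14% Ae-181, 46.86% Ae-184.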